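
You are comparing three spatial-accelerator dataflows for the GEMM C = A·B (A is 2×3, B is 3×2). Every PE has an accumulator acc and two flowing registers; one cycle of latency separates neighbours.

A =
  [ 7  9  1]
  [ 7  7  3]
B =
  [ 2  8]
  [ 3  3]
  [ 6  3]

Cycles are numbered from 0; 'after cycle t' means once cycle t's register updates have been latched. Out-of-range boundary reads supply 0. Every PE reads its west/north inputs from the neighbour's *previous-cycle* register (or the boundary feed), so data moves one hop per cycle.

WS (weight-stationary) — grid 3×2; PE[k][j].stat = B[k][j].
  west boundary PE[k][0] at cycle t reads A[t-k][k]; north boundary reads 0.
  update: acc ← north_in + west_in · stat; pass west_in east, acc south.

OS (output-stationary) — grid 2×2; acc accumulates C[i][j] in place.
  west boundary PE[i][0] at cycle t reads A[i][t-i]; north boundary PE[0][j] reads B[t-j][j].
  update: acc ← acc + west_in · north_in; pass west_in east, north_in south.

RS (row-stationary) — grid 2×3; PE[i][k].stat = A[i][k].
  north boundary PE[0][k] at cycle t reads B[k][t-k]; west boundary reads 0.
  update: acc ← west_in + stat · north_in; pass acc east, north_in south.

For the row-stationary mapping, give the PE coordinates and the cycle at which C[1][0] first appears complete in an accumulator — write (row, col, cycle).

Under RS, C[1][0] lands at PE[1][2]:
  after 0 — PE[1][2] acc=0, pass-E 0, pass-S 0
  after 1 — PE[1][2] acc=0, pass-E 0, pass-S 0
  after 2 — PE[1][2] acc=0, pass-E 0, pass-S 0
  after 3 — PE[1][2] acc=53, pass-E 53, pass-S 6

(row, col, cycle) = (1, 2, 3)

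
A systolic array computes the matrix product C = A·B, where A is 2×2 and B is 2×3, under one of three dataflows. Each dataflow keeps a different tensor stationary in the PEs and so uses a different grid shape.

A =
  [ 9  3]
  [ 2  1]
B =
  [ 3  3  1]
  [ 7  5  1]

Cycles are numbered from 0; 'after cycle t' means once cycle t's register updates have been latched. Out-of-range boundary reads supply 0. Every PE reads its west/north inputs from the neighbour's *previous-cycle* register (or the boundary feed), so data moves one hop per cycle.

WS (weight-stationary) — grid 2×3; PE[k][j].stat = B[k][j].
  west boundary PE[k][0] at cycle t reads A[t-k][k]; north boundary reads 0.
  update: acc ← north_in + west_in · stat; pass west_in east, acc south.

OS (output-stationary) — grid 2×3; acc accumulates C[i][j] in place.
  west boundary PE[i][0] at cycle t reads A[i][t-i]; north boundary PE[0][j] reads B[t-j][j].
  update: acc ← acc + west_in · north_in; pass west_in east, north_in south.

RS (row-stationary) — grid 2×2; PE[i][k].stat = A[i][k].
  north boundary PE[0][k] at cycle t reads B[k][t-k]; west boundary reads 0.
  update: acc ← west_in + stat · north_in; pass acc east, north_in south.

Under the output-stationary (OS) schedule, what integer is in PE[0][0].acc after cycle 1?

OS (2×3). Following PE[0][0] plus its west/north inputs:
  @0  [0,0]  acc 27  |  →9  ↓3
  @1  [0,0]  acc 48  |  →3  ↓7

PE[0][0].acc = 48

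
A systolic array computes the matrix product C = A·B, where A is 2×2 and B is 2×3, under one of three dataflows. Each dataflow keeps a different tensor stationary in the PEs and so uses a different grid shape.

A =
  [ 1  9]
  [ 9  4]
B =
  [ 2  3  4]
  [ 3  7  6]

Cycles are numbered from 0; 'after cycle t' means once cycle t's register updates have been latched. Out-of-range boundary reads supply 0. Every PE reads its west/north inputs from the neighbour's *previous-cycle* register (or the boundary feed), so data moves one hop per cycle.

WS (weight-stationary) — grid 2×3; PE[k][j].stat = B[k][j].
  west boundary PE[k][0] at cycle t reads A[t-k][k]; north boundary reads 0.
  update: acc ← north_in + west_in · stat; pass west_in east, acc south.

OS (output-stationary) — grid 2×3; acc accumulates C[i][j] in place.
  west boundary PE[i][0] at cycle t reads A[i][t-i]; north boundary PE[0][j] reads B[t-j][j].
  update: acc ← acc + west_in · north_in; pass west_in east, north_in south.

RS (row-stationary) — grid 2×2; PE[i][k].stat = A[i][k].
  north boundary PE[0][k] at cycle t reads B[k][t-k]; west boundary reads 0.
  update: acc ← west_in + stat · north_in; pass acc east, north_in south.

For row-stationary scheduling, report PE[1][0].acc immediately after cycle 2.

RS (2×2). Following PE[1][0] plus its west/north inputs:
  after 0 — PE[0][0] acc=2, pass-E 2, pass-S 2
  after 0 — PE[1][0] acc=0, pass-E 0, pass-S 0
  after 1 — PE[0][0] acc=3, pass-E 3, pass-S 3
  after 1 — PE[1][0] acc=18, pass-E 18, pass-S 2
  after 2 — PE[0][0] acc=4, pass-E 4, pass-S 4
  after 2 — PE[1][0] acc=27, pass-E 27, pass-S 3

PE[1][0].acc = 27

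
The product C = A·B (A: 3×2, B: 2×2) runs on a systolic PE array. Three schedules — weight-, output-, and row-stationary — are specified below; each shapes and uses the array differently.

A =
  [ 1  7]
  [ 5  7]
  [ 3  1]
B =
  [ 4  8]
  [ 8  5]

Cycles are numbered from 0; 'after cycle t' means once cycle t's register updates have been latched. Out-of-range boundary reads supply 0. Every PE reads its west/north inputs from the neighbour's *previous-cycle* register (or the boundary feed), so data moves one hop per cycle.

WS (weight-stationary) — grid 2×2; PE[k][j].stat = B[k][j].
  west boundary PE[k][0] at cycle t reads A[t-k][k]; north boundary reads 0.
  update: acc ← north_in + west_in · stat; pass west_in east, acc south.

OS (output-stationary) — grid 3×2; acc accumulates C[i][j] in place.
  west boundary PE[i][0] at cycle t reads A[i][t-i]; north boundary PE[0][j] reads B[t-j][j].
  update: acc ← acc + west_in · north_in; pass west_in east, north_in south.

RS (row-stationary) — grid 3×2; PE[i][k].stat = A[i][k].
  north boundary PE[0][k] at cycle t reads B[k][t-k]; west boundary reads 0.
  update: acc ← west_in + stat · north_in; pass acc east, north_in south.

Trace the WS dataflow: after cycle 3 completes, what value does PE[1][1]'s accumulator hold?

WS (2×2). Following PE[1][1] plus its west/north inputs:
  @0  [0,1]  acc 0  |  →0  ↓0
  @0  [1,0]  acc 0  |  →0  ↓0
  @0  [1,1]  acc 0  |  →0  ↓0
  @1  [0,1]  acc 8  |  →1  ↓8
  @1  [1,0]  acc 60  |  →7  ↓60
  @1  [1,1]  acc 0  |  →0  ↓0
  @2  [0,1]  acc 40  |  →5  ↓40
  @2  [1,0]  acc 76  |  →7  ↓76
  @2  [1,1]  acc 43  |  →7  ↓43
  @3  [0,1]  acc 24  |  →3  ↓24
  @3  [1,0]  acc 20  |  →1  ↓20
  @3  [1,1]  acc 75  |  →7  ↓75

PE[1][1].acc = 75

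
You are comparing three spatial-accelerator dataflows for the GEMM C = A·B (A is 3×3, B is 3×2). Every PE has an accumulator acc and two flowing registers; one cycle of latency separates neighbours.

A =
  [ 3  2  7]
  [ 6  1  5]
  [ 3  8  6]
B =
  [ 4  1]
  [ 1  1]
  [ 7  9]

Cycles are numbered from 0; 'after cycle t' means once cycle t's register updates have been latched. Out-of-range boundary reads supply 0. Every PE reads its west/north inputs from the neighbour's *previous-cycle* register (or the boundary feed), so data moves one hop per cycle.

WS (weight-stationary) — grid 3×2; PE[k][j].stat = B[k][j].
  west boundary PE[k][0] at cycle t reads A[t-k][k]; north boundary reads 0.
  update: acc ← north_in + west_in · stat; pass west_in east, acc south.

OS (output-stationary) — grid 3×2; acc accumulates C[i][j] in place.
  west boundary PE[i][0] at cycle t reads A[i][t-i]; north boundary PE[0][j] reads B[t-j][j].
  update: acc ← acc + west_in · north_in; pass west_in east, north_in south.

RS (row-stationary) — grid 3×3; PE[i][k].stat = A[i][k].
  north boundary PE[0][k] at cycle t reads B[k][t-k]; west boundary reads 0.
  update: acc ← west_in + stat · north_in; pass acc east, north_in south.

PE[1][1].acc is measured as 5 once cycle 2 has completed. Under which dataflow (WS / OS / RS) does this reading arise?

— WS: 3×2; PE[1][1] trace:
  c0 r1c1: 0 / 0 / 0
  c1 r1c1: 0 / 0 / 0
  c2 r1c1: 5 / 2 / 5
— OS: 3×2; PE[1][1] trace:
  c0 r1c1: 0 / 0 / 0
  c1 r1c1: 0 / 0 / 0
  c2 r1c1: 6 / 6 / 1
— RS: 3×3; PE[1][1] trace:
  c0 r1c1: 0 / 0 / 0
  c1 r1c1: 0 / 0 / 0
  c2 r1c1: 25 / 25 / 1

dataflow = WS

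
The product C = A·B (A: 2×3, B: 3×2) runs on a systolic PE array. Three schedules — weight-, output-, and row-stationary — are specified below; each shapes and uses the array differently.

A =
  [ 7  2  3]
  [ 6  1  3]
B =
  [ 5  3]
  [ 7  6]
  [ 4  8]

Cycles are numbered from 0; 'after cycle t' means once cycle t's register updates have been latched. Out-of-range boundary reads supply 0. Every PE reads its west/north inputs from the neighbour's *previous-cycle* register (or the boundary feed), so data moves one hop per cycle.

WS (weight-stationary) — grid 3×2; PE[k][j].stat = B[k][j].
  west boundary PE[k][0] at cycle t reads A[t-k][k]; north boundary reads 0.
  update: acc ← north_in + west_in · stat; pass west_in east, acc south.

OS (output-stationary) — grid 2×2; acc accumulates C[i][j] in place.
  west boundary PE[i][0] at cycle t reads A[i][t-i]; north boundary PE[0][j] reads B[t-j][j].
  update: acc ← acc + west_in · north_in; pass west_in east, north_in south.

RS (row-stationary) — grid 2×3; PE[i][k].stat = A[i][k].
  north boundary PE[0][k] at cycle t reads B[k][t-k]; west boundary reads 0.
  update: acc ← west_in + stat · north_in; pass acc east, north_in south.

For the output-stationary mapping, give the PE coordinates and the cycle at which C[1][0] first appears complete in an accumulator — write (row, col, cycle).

OS — PE[1][0] is where C[1][0] collects:
  c0 r1c0: 0 / 0 / 0
  c1 r1c0: 30 / 6 / 5
  c2 r1c0: 37 / 1 / 7
  c3 r1c0: 49 / 3 / 4

(row, col, cycle) = (1, 0, 3)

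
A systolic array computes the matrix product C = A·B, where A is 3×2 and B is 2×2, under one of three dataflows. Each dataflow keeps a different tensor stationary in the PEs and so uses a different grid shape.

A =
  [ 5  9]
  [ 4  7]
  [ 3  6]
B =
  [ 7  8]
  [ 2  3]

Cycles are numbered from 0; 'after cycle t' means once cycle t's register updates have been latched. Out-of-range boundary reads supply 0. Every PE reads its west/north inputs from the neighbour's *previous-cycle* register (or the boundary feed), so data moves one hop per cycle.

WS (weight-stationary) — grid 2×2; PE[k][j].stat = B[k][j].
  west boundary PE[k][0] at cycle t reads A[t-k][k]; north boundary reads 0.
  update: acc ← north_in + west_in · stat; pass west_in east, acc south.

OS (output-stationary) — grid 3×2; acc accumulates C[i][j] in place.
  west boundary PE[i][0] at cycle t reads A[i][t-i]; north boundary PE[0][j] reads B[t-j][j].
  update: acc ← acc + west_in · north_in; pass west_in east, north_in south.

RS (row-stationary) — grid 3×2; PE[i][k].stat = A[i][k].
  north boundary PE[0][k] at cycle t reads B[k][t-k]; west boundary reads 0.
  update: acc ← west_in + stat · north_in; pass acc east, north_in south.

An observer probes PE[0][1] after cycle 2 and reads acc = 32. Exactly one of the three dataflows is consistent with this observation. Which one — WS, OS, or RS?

— WS: 2×2; PE[0][1] trace:
  step 0 · PE0,1: acc=0; fwd→0 fwd↓0
  step 1 · PE0,1: acc=40; fwd→5 fwd↓40
  step 2 · PE0,1: acc=32; fwd→4 fwd↓32
— OS: 3×2; PE[0][1] trace:
  step 0 · PE0,1: acc=0; fwd→0 fwd↓0
  step 1 · PE0,1: acc=40; fwd→5 fwd↓8
  step 2 · PE0,1: acc=67; fwd→9 fwd↓3
— RS: 3×2; PE[0][1] trace:
  step 0 · PE0,1: acc=0; fwd→0 fwd↓0
  step 1 · PE0,1: acc=53; fwd→53 fwd↓2
  step 2 · PE0,1: acc=67; fwd→67 fwd↓3

dataflow = WS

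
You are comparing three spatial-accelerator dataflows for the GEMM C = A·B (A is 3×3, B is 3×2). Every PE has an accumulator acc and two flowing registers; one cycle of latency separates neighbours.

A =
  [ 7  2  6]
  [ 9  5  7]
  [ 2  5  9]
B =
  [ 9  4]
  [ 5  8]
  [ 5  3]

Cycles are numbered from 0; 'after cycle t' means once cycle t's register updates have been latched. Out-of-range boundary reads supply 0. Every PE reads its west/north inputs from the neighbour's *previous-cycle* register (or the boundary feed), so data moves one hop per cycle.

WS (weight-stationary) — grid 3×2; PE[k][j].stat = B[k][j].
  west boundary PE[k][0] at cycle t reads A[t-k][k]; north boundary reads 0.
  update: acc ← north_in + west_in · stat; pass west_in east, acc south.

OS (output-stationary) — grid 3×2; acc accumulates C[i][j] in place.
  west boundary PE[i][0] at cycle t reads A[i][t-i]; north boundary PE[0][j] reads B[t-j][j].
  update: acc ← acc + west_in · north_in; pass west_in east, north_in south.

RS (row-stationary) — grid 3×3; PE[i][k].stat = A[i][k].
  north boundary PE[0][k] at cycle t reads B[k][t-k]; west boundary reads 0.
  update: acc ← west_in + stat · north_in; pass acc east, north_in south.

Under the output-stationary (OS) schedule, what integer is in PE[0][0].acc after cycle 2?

PE[0][0].acc = 103

OS on a 3×2 grid — tracing PE[0][0] and its feeders:
  c0 r0c0: 63 / 7 / 9
  c1 r0c0: 73 / 2 / 5
  c2 r0c0: 103 / 6 / 5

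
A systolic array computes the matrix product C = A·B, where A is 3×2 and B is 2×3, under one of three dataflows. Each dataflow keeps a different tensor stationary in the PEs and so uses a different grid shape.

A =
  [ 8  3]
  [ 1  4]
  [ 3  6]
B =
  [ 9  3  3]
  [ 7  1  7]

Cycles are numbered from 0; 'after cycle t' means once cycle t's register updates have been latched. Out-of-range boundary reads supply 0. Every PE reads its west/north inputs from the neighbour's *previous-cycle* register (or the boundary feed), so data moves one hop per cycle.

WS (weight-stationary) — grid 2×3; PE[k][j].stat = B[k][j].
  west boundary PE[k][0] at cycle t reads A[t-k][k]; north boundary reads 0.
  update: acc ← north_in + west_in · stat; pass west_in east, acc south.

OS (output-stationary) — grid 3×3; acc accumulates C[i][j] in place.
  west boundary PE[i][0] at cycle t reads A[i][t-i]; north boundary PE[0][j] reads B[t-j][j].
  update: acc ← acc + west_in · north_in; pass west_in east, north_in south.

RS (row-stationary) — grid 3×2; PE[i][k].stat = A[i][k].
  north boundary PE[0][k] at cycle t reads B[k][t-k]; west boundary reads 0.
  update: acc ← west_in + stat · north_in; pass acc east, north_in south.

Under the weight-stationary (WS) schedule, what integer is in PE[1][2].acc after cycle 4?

WS 2×3: PE[1][2] cycle-by-cycle (with neighbour feeds):
  after 0 — PE[0][2] acc=0, pass-E 0, pass-S 0
  after 0 — PE[1][1] acc=0, pass-E 0, pass-S 0
  after 0 — PE[1][2] acc=0, pass-E 0, pass-S 0
  after 1 — PE[0][2] acc=0, pass-E 0, pass-S 0
  after 1 — PE[1][1] acc=0, pass-E 0, pass-S 0
  after 1 — PE[1][2] acc=0, pass-E 0, pass-S 0
  after 2 — PE[0][2] acc=24, pass-E 8, pass-S 24
  after 2 — PE[1][1] acc=27, pass-E 3, pass-S 27
  after 2 — PE[1][2] acc=0, pass-E 0, pass-S 0
  after 3 — PE[0][2] acc=3, pass-E 1, pass-S 3
  after 3 — PE[1][1] acc=7, pass-E 4, pass-S 7
  after 3 — PE[1][2] acc=45, pass-E 3, pass-S 45
  after 4 — PE[0][2] acc=9, pass-E 3, pass-S 9
  after 4 — PE[1][1] acc=15, pass-E 6, pass-S 15
  after 4 — PE[1][2] acc=31, pass-E 4, pass-S 31

PE[1][2].acc = 31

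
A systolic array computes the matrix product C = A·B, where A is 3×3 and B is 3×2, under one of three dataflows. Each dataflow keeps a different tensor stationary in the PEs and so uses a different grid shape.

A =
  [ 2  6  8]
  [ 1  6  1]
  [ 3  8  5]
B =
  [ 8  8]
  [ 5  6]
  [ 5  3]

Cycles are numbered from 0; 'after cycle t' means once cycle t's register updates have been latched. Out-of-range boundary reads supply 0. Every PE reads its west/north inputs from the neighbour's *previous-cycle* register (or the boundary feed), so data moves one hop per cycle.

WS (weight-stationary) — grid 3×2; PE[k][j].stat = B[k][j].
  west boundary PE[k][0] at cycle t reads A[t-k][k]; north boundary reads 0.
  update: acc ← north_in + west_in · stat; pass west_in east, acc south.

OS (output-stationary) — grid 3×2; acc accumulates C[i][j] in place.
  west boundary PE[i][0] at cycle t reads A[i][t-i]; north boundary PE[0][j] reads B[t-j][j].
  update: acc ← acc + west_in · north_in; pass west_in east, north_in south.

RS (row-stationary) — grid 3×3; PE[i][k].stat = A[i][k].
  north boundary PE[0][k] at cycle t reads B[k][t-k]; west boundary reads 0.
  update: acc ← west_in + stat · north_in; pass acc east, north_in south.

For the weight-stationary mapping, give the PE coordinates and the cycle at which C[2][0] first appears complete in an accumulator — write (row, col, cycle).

(row, col, cycle) = (2, 0, 4)

Under WS, C[2][0] lands at PE[2][0]:
  cycle 0: PE[2][0] → acc 0, east 0, south 0
  cycle 1: PE[2][0] → acc 0, east 0, south 0
  cycle 2: PE[2][0] → acc 86, east 8, south 86
  cycle 3: PE[2][0] → acc 43, east 1, south 43
  cycle 4: PE[2][0] → acc 89, east 5, south 89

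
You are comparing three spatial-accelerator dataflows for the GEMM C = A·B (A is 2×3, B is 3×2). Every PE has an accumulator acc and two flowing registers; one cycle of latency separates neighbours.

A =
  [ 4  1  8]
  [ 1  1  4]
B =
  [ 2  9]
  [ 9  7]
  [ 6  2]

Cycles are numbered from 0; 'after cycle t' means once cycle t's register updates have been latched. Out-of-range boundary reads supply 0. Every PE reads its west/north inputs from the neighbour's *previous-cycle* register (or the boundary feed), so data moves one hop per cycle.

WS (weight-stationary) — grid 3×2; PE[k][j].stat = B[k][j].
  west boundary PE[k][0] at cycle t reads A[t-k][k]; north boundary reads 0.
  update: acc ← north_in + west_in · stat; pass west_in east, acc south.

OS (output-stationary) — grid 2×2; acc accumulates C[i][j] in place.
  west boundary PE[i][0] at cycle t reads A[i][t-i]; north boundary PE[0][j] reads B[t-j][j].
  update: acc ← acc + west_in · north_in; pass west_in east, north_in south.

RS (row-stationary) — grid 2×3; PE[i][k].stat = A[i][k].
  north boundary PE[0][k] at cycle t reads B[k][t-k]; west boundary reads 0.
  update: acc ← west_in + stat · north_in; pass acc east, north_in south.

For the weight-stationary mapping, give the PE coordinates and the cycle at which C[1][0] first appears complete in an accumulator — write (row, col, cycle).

(row, col, cycle) = (2, 0, 3)

WS — PE[2][0] is where C[1][0] collects:
  t=0 PE[2][0]: acc=0 h=0 v=0
  t=1 PE[2][0]: acc=0 h=0 v=0
  t=2 PE[2][0]: acc=65 h=8 v=65
  t=3 PE[2][0]: acc=35 h=4 v=35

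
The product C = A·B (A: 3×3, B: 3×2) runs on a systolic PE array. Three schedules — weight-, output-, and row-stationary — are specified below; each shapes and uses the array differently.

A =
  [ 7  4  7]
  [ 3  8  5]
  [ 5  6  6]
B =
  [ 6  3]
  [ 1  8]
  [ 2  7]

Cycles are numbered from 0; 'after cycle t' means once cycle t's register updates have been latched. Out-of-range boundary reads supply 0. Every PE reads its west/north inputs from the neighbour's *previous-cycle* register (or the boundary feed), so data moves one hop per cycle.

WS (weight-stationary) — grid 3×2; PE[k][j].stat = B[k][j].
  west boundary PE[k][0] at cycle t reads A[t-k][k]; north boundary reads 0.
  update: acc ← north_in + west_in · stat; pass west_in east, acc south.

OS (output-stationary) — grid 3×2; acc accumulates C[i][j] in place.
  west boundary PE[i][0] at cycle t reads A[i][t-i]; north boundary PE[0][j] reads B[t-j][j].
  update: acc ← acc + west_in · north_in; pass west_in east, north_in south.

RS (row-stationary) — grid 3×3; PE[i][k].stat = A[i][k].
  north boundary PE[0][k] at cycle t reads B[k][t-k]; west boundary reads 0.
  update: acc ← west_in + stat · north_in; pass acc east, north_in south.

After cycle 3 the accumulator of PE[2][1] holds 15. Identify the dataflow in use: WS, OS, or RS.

— WS: 3×2; PE[2][1] trace:
  [0] (2,1) acc=0 (h:0 v:0)
  [1] (2,1) acc=0 (h:0 v:0)
  [2] (2,1) acc=0 (h:0 v:0)
  [3] (2,1) acc=102 (h:7 v:102)
— OS: 3×2; PE[2][1] trace:
  [0] (2,1) acc=0 (h:0 v:0)
  [1] (2,1) acc=0 (h:0 v:0)
  [2] (2,1) acc=0 (h:0 v:0)
  [3] (2,1) acc=15 (h:5 v:3)
— RS: 3×3; PE[2][1] trace:
  [0] (2,1) acc=0 (h:0 v:0)
  [1] (2,1) acc=0 (h:0 v:0)
  [2] (2,1) acc=0 (h:0 v:0)
  [3] (2,1) acc=36 (h:36 v:1)

dataflow = OS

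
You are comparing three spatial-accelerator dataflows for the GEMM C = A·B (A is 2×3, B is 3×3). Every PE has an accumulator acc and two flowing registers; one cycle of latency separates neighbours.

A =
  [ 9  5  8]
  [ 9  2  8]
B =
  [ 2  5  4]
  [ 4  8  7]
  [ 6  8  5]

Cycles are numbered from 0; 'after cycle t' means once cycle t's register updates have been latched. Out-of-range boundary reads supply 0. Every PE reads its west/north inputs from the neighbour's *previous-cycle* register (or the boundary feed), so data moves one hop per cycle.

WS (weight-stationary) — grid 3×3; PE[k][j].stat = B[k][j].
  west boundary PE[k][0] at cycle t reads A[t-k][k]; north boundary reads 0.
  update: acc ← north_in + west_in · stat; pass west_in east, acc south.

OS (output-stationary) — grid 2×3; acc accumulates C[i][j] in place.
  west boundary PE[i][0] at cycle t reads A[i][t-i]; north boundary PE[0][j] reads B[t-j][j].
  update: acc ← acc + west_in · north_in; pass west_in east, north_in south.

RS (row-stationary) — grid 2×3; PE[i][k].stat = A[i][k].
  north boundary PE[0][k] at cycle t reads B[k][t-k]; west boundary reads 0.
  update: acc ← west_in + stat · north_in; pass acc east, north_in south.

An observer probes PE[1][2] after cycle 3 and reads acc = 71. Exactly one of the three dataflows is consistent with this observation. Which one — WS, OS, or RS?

dataflow = WS

WS (3×3 grid), PE[1][2]:
  t=0 PE[1][2]: acc=0 h=0 v=0
  t=1 PE[1][2]: acc=0 h=0 v=0
  t=2 PE[1][2]: acc=0 h=0 v=0
  t=3 PE[1][2]: acc=71 h=5 v=71
OS (2×3 grid), PE[1][2]:
  t=0 PE[1][2]: acc=0 h=0 v=0
  t=1 PE[1][2]: acc=0 h=0 v=0
  t=2 PE[1][2]: acc=0 h=0 v=0
  t=3 PE[1][2]: acc=36 h=9 v=4
RS (2×3 grid), PE[1][2]:
  t=0 PE[1][2]: acc=0 h=0 v=0
  t=1 PE[1][2]: acc=0 h=0 v=0
  t=2 PE[1][2]: acc=0 h=0 v=0
  t=3 PE[1][2]: acc=74 h=74 v=6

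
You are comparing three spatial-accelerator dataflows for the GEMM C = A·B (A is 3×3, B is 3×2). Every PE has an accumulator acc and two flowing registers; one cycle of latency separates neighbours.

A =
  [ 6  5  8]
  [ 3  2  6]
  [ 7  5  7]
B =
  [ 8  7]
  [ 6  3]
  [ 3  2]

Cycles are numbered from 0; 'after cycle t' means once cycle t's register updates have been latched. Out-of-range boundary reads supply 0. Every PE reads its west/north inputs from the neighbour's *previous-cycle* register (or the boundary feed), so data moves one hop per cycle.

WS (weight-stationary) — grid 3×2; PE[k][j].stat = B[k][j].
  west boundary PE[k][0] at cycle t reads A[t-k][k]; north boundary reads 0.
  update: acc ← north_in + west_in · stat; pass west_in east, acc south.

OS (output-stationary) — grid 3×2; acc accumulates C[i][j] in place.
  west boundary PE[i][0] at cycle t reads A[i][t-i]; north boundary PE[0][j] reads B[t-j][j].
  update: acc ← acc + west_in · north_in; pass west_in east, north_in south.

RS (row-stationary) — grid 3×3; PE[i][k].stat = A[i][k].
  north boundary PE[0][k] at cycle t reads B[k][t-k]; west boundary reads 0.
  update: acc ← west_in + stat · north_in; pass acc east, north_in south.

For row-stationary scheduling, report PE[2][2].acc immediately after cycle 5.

Tracing RS — 3×3 array, target PE[2][2]:
  0: (1,2).acc=0  regs=<0,0>
  0: (2,1).acc=0  regs=<0,0>
  0: (2,2).acc=0  regs=<0,0>
  1: (1,2).acc=0  regs=<0,0>
  1: (2,1).acc=0  regs=<0,0>
  1: (2,2).acc=0  regs=<0,0>
  2: (1,2).acc=0  regs=<0,0>
  2: (2,1).acc=0  regs=<0,0>
  2: (2,2).acc=0  regs=<0,0>
  3: (1,2).acc=54  regs=<54,3>
  3: (2,1).acc=86  regs=<86,6>
  3: (2,2).acc=0  regs=<0,0>
  4: (1,2).acc=39  regs=<39,2>
  4: (2,1).acc=64  regs=<64,3>
  4: (2,2).acc=107  regs=<107,3>
  5: (1,2).acc=0  regs=<0,0>
  5: (2,1).acc=0  regs=<0,0>
  5: (2,2).acc=78  regs=<78,2>

PE[2][2].acc = 78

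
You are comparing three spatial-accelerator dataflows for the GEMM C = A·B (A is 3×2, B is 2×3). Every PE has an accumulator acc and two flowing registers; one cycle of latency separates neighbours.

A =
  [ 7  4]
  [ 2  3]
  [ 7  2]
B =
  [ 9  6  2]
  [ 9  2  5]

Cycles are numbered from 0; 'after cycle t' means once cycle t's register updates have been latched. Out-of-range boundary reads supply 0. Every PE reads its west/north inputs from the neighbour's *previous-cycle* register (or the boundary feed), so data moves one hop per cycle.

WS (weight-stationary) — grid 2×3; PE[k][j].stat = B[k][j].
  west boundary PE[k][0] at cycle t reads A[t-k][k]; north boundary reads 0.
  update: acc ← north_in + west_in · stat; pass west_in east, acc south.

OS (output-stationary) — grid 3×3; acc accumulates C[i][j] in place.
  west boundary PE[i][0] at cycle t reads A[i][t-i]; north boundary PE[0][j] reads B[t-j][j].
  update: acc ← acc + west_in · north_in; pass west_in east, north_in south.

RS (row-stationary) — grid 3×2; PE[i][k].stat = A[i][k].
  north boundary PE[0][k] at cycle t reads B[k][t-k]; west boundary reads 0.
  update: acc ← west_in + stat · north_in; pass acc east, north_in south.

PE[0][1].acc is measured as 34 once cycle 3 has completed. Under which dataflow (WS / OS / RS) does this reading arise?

WS [2×3] PE[0][1] across cycles:
  0: (0,1).acc=0  regs=<0,0>
  1: (0,1).acc=42  regs=<7,42>
  2: (0,1).acc=12  regs=<2,12>
  3: (0,1).acc=42  regs=<7,42>
OS [3×3] PE[0][1] across cycles:
  0: (0,1).acc=0  regs=<0,0>
  1: (0,1).acc=42  regs=<7,6>
  2: (0,1).acc=50  regs=<4,2>
  3: (0,1).acc=50  regs=<0,0>
RS [3×2] PE[0][1] across cycles:
  0: (0,1).acc=0  regs=<0,0>
  1: (0,1).acc=99  regs=<99,9>
  2: (0,1).acc=50  regs=<50,2>
  3: (0,1).acc=34  regs=<34,5>

dataflow = RS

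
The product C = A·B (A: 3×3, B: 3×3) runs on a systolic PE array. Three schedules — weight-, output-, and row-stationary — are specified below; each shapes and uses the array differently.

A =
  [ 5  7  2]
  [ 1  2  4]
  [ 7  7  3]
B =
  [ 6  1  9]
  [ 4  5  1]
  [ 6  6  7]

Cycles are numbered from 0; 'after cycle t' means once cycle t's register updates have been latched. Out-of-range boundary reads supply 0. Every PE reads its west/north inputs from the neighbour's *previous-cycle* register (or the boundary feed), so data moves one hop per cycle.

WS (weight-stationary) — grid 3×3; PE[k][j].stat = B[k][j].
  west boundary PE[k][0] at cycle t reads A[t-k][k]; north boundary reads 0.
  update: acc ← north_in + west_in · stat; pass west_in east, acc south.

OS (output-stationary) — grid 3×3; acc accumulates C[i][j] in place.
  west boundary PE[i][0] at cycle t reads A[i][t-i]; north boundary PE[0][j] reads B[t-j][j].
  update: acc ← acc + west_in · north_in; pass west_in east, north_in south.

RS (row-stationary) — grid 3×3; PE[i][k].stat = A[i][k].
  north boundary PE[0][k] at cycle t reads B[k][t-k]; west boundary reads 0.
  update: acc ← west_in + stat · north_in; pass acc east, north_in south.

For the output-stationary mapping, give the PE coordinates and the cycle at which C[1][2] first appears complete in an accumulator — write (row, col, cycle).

(row, col, cycle) = (1, 2, 5)

Under OS, C[1][2] lands at PE[1][2]:
  c0 r1c2: 0 / 0 / 0
  c1 r1c2: 0 / 0 / 0
  c2 r1c2: 0 / 0 / 0
  c3 r1c2: 9 / 1 / 9
  c4 r1c2: 11 / 2 / 1
  c5 r1c2: 39 / 4 / 7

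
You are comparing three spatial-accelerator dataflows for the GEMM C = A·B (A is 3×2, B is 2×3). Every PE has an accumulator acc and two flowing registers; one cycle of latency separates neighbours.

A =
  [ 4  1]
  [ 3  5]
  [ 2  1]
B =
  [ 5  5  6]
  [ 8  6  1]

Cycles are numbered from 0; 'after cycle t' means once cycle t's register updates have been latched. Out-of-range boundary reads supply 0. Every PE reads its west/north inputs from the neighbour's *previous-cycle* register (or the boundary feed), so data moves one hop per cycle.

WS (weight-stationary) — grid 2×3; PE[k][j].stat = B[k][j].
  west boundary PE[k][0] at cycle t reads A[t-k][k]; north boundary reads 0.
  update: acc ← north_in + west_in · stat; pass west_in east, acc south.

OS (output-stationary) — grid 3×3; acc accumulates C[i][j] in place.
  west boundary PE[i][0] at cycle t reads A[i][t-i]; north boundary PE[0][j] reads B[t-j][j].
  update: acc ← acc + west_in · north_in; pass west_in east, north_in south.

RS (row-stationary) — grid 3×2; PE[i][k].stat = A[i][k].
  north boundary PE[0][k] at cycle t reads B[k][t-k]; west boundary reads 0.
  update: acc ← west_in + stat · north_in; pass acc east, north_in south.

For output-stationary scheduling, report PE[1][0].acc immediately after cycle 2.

OS 3×3: PE[1][0] cycle-by-cycle (with neighbour feeds):
  0: (0,0).acc=20  regs=<4,5>
  0: (1,0).acc=0  regs=<0,0>
  1: (0,0).acc=28  regs=<1,8>
  1: (1,0).acc=15  regs=<3,5>
  2: (0,0).acc=28  regs=<0,0>
  2: (1,0).acc=55  regs=<5,8>

PE[1][0].acc = 55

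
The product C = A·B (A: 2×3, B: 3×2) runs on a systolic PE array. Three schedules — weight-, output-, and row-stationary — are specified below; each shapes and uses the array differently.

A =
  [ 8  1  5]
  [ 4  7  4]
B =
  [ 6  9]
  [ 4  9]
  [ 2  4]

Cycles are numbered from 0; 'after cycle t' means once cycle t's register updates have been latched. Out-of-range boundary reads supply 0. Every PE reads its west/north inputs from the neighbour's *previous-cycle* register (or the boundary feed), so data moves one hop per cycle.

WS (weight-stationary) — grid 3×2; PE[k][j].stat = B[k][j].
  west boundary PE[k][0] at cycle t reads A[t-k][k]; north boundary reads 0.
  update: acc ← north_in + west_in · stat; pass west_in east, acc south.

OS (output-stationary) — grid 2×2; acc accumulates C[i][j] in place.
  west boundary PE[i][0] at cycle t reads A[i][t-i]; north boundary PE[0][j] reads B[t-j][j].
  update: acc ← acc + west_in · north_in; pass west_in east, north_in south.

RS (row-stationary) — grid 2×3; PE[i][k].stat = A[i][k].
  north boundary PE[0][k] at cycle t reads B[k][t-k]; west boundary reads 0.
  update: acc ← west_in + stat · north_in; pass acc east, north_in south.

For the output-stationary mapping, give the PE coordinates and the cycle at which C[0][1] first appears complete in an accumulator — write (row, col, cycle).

OS: C[0][1] accumulates in PE[0][1]:
  after 0 — PE[0][1] acc=0, pass-E 0, pass-S 0
  after 1 — PE[0][1] acc=72, pass-E 8, pass-S 9
  after 2 — PE[0][1] acc=81, pass-E 1, pass-S 9
  after 3 — PE[0][1] acc=101, pass-E 5, pass-S 4

(row, col, cycle) = (0, 1, 3)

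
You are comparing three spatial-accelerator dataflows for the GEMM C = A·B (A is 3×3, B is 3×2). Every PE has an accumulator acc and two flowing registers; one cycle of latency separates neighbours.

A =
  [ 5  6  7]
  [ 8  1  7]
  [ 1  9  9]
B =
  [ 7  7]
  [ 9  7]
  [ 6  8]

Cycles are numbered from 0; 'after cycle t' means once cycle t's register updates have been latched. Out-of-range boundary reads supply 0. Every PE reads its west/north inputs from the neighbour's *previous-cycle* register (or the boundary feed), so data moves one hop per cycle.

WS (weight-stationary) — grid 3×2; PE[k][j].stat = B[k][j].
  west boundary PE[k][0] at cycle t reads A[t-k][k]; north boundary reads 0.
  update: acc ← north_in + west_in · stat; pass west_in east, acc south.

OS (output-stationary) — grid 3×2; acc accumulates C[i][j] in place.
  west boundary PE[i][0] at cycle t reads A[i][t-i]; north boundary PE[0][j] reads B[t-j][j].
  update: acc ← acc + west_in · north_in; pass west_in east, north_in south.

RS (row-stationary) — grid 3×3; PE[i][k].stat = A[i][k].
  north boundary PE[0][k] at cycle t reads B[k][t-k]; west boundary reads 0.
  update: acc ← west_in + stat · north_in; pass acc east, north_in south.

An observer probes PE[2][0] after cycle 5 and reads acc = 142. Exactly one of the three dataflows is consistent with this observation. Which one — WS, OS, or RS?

WS [3×2] PE[2][0] across cycles:
  after 0 — PE[2][0] acc=0, pass-E 0, pass-S 0
  after 1 — PE[2][0] acc=0, pass-E 0, pass-S 0
  after 2 — PE[2][0] acc=131, pass-E 7, pass-S 131
  after 3 — PE[2][0] acc=107, pass-E 7, pass-S 107
  after 4 — PE[2][0] acc=142, pass-E 9, pass-S 142
  after 5 — PE[2][0] acc=0, pass-E 0, pass-S 0
OS [3×2] PE[2][0] across cycles:
  after 0 — PE[2][0] acc=0, pass-E 0, pass-S 0
  after 1 — PE[2][0] acc=0, pass-E 0, pass-S 0
  after 2 — PE[2][0] acc=7, pass-E 1, pass-S 7
  after 3 — PE[2][0] acc=88, pass-E 9, pass-S 9
  after 4 — PE[2][0] acc=142, pass-E 9, pass-S 6
  after 5 — PE[2][0] acc=142, pass-E 0, pass-S 0
RS [3×3] PE[2][0] across cycles:
  after 0 — PE[2][0] acc=0, pass-E 0, pass-S 0
  after 1 — PE[2][0] acc=0, pass-E 0, pass-S 0
  after 2 — PE[2][0] acc=7, pass-E 7, pass-S 7
  after 3 — PE[2][0] acc=7, pass-E 7, pass-S 7
  after 4 — PE[2][0] acc=0, pass-E 0, pass-S 0
  after 5 — PE[2][0] acc=0, pass-E 0, pass-S 0

dataflow = OS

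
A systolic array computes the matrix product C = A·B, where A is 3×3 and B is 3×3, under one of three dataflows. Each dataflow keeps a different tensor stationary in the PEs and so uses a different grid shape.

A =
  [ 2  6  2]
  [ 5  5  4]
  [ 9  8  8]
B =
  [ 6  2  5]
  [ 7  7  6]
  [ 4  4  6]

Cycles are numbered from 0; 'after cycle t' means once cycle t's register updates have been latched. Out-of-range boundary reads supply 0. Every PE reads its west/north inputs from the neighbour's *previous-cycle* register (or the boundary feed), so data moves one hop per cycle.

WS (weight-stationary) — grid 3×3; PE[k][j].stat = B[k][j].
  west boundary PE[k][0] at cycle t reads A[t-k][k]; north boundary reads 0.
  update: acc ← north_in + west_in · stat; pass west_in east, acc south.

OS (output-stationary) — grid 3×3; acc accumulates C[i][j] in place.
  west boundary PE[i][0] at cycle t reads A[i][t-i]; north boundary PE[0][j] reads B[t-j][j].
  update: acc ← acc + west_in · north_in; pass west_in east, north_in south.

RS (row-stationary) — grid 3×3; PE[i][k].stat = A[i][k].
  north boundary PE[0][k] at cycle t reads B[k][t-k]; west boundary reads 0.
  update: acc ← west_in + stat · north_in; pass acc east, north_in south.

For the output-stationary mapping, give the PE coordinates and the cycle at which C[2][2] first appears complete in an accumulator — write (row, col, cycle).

OS: C[2][2] accumulates in PE[2][2]:
  @0  [2,2]  acc 0  |  →0  ↓0
  @1  [2,2]  acc 0  |  →0  ↓0
  @2  [2,2]  acc 0  |  →0  ↓0
  @3  [2,2]  acc 0  |  →0  ↓0
  @4  [2,2]  acc 45  |  →9  ↓5
  @5  [2,2]  acc 93  |  →8  ↓6
  @6  [2,2]  acc 141  |  →8  ↓6

(row, col, cycle) = (2, 2, 6)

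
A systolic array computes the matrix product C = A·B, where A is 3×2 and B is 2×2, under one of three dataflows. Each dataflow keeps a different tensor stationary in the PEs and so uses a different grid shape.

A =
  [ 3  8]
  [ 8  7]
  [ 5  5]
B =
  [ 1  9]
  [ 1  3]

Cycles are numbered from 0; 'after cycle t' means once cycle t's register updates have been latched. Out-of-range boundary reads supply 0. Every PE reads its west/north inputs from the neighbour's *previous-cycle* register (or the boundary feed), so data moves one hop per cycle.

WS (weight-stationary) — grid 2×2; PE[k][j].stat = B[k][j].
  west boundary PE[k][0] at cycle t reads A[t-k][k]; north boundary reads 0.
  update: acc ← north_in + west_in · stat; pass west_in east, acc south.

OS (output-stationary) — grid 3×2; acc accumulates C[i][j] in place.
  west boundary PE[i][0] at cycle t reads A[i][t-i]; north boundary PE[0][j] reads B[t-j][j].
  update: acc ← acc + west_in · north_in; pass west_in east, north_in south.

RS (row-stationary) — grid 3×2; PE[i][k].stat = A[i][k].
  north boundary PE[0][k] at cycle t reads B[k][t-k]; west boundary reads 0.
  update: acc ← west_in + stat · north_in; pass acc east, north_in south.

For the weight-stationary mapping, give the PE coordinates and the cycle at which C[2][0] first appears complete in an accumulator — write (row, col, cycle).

WS: C[2][0] accumulates in PE[1][0]:
  [0] (1,0) acc=0 (h:0 v:0)
  [1] (1,0) acc=11 (h:8 v:11)
  [2] (1,0) acc=15 (h:7 v:15)
  [3] (1,0) acc=10 (h:5 v:10)

(row, col, cycle) = (1, 0, 3)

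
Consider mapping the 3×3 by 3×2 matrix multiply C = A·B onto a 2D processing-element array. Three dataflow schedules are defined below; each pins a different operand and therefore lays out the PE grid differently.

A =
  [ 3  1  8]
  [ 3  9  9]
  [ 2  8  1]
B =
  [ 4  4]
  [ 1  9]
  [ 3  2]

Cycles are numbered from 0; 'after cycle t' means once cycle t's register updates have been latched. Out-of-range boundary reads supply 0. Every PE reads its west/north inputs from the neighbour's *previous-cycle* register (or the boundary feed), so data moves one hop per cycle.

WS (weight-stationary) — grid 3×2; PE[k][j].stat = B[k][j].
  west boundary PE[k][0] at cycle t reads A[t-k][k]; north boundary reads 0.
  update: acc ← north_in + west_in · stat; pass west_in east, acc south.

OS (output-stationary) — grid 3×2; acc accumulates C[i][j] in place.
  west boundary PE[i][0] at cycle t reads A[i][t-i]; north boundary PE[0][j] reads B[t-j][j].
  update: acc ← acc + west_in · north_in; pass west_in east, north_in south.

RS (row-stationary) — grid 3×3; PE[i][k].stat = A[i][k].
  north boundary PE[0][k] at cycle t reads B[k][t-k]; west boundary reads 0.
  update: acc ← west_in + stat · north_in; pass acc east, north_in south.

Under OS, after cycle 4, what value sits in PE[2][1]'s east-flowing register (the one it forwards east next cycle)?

register = 8

Tracing OS — 3×2 array, target PE[2][1]:
  after 0 — PE[1][1] acc=0, pass-E 0, pass-S 0
  after 0 — PE[2][0] acc=0, pass-E 0, pass-S 0
  after 0 — PE[2][1] acc=0, pass-E 0, pass-S 0
  after 1 — PE[1][1] acc=0, pass-E 0, pass-S 0
  after 1 — PE[2][0] acc=0, pass-E 0, pass-S 0
  after 1 — PE[2][1] acc=0, pass-E 0, pass-S 0
  after 2 — PE[1][1] acc=12, pass-E 3, pass-S 4
  after 2 — PE[2][0] acc=8, pass-E 2, pass-S 4
  after 2 — PE[2][1] acc=0, pass-E 0, pass-S 0
  after 3 — PE[1][1] acc=93, pass-E 9, pass-S 9
  after 3 — PE[2][0] acc=16, pass-E 8, pass-S 1
  after 3 — PE[2][1] acc=8, pass-E 2, pass-S 4
  after 4 — PE[1][1] acc=111, pass-E 9, pass-S 2
  after 4 — PE[2][0] acc=19, pass-E 1, pass-S 3
  after 4 — PE[2][1] acc=80, pass-E 8, pass-S 9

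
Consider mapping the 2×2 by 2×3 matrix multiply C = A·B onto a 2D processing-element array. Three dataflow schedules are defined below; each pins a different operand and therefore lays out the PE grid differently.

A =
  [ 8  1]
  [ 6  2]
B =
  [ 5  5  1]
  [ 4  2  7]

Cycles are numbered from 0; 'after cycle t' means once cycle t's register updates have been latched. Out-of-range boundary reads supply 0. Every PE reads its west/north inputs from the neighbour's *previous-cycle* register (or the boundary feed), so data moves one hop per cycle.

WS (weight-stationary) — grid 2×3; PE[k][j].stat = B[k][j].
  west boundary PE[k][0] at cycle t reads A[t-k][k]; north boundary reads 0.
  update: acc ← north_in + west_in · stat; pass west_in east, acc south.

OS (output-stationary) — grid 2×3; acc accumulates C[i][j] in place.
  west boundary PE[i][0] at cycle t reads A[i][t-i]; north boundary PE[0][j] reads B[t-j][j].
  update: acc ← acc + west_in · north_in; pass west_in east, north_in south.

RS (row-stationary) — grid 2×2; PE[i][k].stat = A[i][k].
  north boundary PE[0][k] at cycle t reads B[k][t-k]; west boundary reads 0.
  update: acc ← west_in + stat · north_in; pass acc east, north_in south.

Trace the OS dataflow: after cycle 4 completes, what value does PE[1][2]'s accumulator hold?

PE[1][2].acc = 20

Tracing OS — 2×3 array, target PE[1][2]:
  @0  [0,2]  acc 0  |  →0  ↓0
  @0  [1,1]  acc 0  |  →0  ↓0
  @0  [1,2]  acc 0  |  →0  ↓0
  @1  [0,2]  acc 0  |  →0  ↓0
  @1  [1,1]  acc 0  |  →0  ↓0
  @1  [1,2]  acc 0  |  →0  ↓0
  @2  [0,2]  acc 8  |  →8  ↓1
  @2  [1,1]  acc 30  |  →6  ↓5
  @2  [1,2]  acc 0  |  →0  ↓0
  @3  [0,2]  acc 15  |  →1  ↓7
  @3  [1,1]  acc 34  |  →2  ↓2
  @3  [1,2]  acc 6  |  →6  ↓1
  @4  [0,2]  acc 15  |  →0  ↓0
  @4  [1,1]  acc 34  |  →0  ↓0
  @4  [1,2]  acc 20  |  →2  ↓7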